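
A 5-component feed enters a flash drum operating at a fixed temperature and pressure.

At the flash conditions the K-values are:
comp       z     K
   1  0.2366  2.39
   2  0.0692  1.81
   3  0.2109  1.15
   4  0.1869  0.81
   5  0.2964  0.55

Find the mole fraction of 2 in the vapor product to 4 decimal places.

y_2 = 0.0806

Rachford–Rice: g(V/F) = Σ zᵢ(Kᵢ−1)/(1+V/F(Kᵢ−1)) = 0.
Check two-phase: ΣzᵢKᵢ = 1.2477 > 1 and Σzᵢ/Kᵢ = 1.0903 > 1, so g(0) = 0.2477 > 0 and g(1) = -0.0903 < 0.
Iterate (Newton) starting at V/F = 0.5:
  V/F = 0.5000: g = 0.05201, g' = -0.2944 → V/F = 0.6767
  V/F = 0.6767: g = 0.00188, g' = -0.2772 → V/F = 0.6834
Converged at V/F = 0.6834.
Compositions from xᵢ = zᵢ/(1+V/F(Kᵢ−1)), yᵢ = Kᵢxᵢ:
  1: x = 0.1213, y = 0.2900
  2: x = 0.0445, y = 0.0806
  3: x = 0.1913, y = 0.2200
  4: x = 0.2148, y = 0.1740
  5: x = 0.4280, y = 0.2354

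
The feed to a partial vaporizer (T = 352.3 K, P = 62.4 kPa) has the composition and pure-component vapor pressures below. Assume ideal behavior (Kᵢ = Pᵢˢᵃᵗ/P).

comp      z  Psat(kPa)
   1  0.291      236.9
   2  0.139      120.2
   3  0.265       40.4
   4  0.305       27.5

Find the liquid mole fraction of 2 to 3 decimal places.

Raoult's law: Kᵢ = Pᵢˢᵃᵗ/P = Pᵢˢᵃᵗ/62.4.
  K_1 = 236.9/62.4 = 3.79647, K_2 = 120.2/62.4 = 1.92628, K_3 = 40.4/62.4 = 0.64744, K_4 = 27.5/62.4 = 0.44071
Let β = V/F and solve Σ zᵢ(Kᵢ−1)/(1+β(Kᵢ−1)) = 0.
Feasibility: ΣzᵢKᵢ = 1.679, Σzᵢ/Kᵢ = 1.250 — both > 1, two phases present.
Newton–Raphson from β = 0.5:
  β = 0.500: g = 0.0771, g' = -0.684 → β = 0.613
  β = 0.613: g = 0.0033, g' = -0.632 → β = 0.618
Converged at β = 0.618.
Compositions from xᵢ = zᵢ/(1+β(Kᵢ−1)), yᵢ = Kᵢxᵢ:
  1: x = 0.107, y = 0.405
  2: x = 0.088, y = 0.170
  3: x = 0.339, y = 0.219
  4: x = 0.466, y = 0.205

x_2 = 0.088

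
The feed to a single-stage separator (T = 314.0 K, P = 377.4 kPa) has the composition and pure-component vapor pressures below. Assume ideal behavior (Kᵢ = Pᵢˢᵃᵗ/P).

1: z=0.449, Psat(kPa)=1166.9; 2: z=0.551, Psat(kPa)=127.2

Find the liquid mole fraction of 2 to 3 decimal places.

x_2 = 0.759

Raoult's law: Kᵢ = Pᵢˢᵃᵗ/P = Pᵢˢᵃᵗ/377.4.
  K_1 = 1166.9/377.4 = 3.09194, K_2 = 127.2/377.4 = 0.33704
Let β = V/F and solve Σ zᵢ(Kᵢ−1)/(1+β(Kᵢ−1)) = 0.
Feasibility: ΣzᵢKᵢ = 1.574, Σzᵢ/Kᵢ = 1.780 — both > 1, two phases present.
Newton–Raphson from β = 0.5:
  β = 0.500: g = -0.0873, g' = -1.011 → β = 0.414
Converged at β = 0.414.
Compositions from xᵢ = zᵢ/(1+β(Kᵢ−1)), yᵢ = Kᵢxᵢ:
  1: x = 0.241, y = 0.744
  2: x = 0.759, y = 0.256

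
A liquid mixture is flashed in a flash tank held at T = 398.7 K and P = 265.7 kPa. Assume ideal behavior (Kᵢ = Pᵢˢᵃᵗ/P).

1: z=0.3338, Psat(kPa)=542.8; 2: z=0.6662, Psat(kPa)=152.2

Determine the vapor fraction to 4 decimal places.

Raoult's law: Kᵢ = Pᵢˢᵃᵗ/P = Pᵢˢᵃᵗ/265.7.
  K_1 = 542.8/265.7 = 2.042906, K_2 = 152.2/265.7 = 0.572826
Let ψ = V/F and solve Σ zᵢ(Kᵢ−1)/(1+ψ(Kᵢ−1)) = 0.
g(0) = ΣzᵢKᵢ − 1 = 0.0635 and g(1) = 1 − Σzᵢ/Kᵢ = -0.3264, so a root lies in (0, 1).
Binary case is linear: z₁(K₁−1)(1+ψ(K₂−1)) + z₂(K₂−1)(1+ψ(K₁−1)) = 0
⇒ ψ = [z₁(K₁−1)+z₂(K₂−1)] / [−(K₁−1)(K₂−1)] = 0.06354/0.44550 = 0.1426

ψ = 0.1426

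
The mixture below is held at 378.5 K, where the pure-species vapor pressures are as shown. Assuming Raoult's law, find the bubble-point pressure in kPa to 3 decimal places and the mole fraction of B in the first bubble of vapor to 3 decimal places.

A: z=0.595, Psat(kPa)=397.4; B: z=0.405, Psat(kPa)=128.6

At the bubble point ψ → 0, so ΣzᵢKᵢ = 1 with Kᵢ = Pᵢˢᵃᵗ/P ⇒ P = ΣzᵢPᵢˢᵃᵗ.
P = 0.595·397.4 + 0.405·128.6 = 288.536 kPa
yᵢ = zᵢPᵢˢᵃᵗ/P ⇒ y_B = 0.405·128.6/288.536 = 0.181

Pbub = 288.536 kPa, y_B = 0.181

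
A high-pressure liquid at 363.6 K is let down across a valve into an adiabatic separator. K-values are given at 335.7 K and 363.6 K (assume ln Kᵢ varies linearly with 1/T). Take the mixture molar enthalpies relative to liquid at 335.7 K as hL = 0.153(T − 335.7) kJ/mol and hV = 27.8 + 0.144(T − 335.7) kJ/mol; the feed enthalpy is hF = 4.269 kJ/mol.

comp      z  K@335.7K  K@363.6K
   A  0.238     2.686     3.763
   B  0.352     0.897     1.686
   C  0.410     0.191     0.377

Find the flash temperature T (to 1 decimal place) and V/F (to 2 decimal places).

Adiabatic flash: solve Rachford–Rice at each trial T, then check hF = ψ·hV(T) + (1−ψ)·hL(T).
  T = 335.7 K: K = (2.686, 0.897, 0.191), RR gives ψ = 0.036, H_out = 1.009 kJ/mol
  T = 363.6 K: K = (3.763, 1.686, 0.377), RR gives ψ = 0.614, H_out = 21.188 kJ/mol
  T = 349.6 K: K = (3.199, 1.244, 0.272), RR gives ψ = 0.317, H_out = 10.893 kJ/mol
  T = 342.6 K: K = (2.935, 1.059, 0.228), RR gives ψ = 0.173, H_out = 5.863 kJ/mol
  T = 339.1 K: K = (2.807, 0.974, 0.209), RR gives ψ = 0.103, H_out = 3.388 kJ/mol
  T = 340.9 K: K = (2.872, 1.017, 0.219), RR gives ψ = 0.139, H_out = 4.657 kJ/mol
  T = 340.0 K: K = (2.839, 0.995, 0.214), RR gives ψ = 0.121, H_out = 4.022 kJ/mol
Linear interpolation between T = 340.0 (H_out = 4.022) and T = 340.9 (H_out = 4.657) on hF = 4.269 gives T ≈ 340.4 K, at which ψ = 0.13.

T = 340.4 K, V/F = 0.13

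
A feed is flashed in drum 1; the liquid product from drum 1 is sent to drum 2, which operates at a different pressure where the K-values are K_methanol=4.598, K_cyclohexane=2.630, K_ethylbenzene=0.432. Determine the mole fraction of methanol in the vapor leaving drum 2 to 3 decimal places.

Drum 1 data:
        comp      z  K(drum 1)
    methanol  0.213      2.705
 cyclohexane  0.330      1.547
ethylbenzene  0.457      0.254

y_methanol (drum 2) = 0.243

Drum 1:
Let ψ₁ = V/F and solve Σ zᵢ(Kᵢ−1)/(1+ψ₁(Kᵢ−1)) = 0.
Feasibility: ΣzᵢKᵢ = 1.203, Σzᵢ/Kᵢ = 2.091 — both > 1, two phases present.
Newton iteration, ψ₁⁰ = 0.5:
  ψ₁ = 0.500: g = -0.2060, g' = -0.888 → ψ₁ = 0.268
  ψ₁ = 0.268: g = -0.0195, g' = -0.764 → ψ₁ = 0.243
Converged at ψ₁ = 0.243.
Drum-1 compositions:
  methanol: x = 0.151, y = 0.408
  cyclohexane: x = 0.291, y = 0.451
  ethylbenzene: x = 0.558, y = 0.142
Drum-2 feed = drum-1 liquid: z₂ = (0.1507, 0.2913, 0.5580).
Drum 2:
Iterate (Newton) starting at ψ₂ = 0.5:
  ψ₂ = 0.500: g = 0.0127, g' = -0.835 → ψ₂ = 0.515
Converged at ψ₂ = 0.515.
  methanol: x = 0.053, y = 0.243
  cyclohexane: x = 0.158, y = 0.416
  ethylbenzene: x = 0.789, y = 0.341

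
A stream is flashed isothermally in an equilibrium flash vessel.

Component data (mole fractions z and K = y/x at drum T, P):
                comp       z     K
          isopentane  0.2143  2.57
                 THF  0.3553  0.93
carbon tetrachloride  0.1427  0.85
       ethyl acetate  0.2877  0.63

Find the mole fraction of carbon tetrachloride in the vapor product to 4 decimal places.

Rachford–Rice: g(ψ) = Σ zᵢ(Kᵢ−1)/(1+ψ(Kᵢ−1)) = 0.
Feasibility: ΣzᵢKᵢ = 1.1837, Σzᵢ/Kᵢ = 1.0900 — both > 1, two phases present.
Newton–Raphson from ψ = 0.55:
  ψ = 0.5500: g = -0.00229, g' = -0.2199 → ψ = 0.5396
Converged at ψ = 0.5396.
Compositions from xᵢ = zᵢ/(1+ψ(Kᵢ−1)), yᵢ = Kᵢxᵢ:
  isopentane: x = 0.1160, y = 0.2982
  THF: x = 0.3692, y = 0.3434
  carbon tetrachloride: x = 0.1553, y = 0.1320
  ethyl acetate: x = 0.3595, y = 0.2265

y_carbon tetrachloride = 0.1320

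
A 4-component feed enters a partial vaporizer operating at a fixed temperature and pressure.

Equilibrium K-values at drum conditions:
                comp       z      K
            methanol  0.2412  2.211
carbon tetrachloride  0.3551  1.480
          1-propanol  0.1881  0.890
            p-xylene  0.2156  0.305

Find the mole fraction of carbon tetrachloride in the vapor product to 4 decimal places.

Let ψ = V/F and solve Σ zᵢ(Kᵢ−1)/(1+ψ(Kᵢ−1)) = 0.
Feasibility: ΣzᵢKᵢ = 1.2920, Σzᵢ/Kᵢ = 1.2673 — both > 1, two phases present.
Newton iteration, ψ⁰ = 0.5:
  ψ = 0.5000: g = 0.06785, g' = -0.4376 → ψ = 0.6551
  ψ = 0.6551: g = -0.00482, g' = -0.5109 → ψ = 0.6456
Converged at ψ = 0.6456.
Compositions from xᵢ = zᵢ/(1+ψ(Kᵢ−1)), yᵢ = Kᵢxᵢ:
  methanol: x = 0.1354, y = 0.2993
  carbon tetrachloride: x = 0.2711, y = 0.4012
  1-propanol: x = 0.2025, y = 0.1802
  p-xylene: x = 0.3911, y = 0.1193

y_carbon tetrachloride = 0.4012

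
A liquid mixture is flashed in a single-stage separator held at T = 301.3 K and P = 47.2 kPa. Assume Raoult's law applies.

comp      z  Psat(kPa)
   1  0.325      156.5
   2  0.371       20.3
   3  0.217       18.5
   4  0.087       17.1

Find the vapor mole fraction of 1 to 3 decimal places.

Raoult's law: Kᵢ = Pᵢˢᵃᵗ/P = Pᵢˢᵃᵗ/47.2.
  K_1 = 156.5/47.2 = 3.31568, K_2 = 20.3/47.2 = 0.43008, K_3 = 18.5/47.2 = 0.39195, K_4 = 17.1/47.2 = 0.36229
Rachford–Rice: g(V/F) = Σ zᵢ(Kᵢ−1)/(1+V/F(Kᵢ−1)) = 0.
Check two-phase: ΣzᵢKᵢ = 1.354 > 1 and Σzᵢ/Kᵢ = 1.754 > 1, so g(0) = 0.354 > 0 and g(1) = -0.754 < 0.
Iterate (Newton) starting at V/F = 0.6:
  V/F = 0.600: g = -0.3039, g' = -0.875 → V/F = 0.253
  V/F = 0.253: g = 0.0057, g' = -1.020 → V/F = 0.258
Converged at V/F = 0.258.
Compositions from xᵢ = zᵢ/(1+V/F(Kᵢ−1)), yᵢ = Kᵢxᵢ:
  1: x = 0.203, y = 0.674
  2: x = 0.435, y = 0.187
  3: x = 0.257, y = 0.101
  4: x = 0.104, y = 0.038

y_1 = 0.674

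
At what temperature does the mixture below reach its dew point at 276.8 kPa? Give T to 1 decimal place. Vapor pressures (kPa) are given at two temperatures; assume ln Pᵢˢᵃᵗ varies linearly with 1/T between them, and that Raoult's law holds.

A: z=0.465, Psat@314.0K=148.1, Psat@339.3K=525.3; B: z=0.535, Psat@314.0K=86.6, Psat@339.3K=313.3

T = 332.4 K

Dew-point temperature: Σzᵢ·P/Pᵢˢᵃᵗ(T) = 1. Interpolate ln Pᵢˢᵃᵗ = aᵢ + bᵢ/T.
  T = 314.0 K: ΣzᵢP/Pᵢˢᵃᵗ = 2.5791
  T = 339.3 K: ΣzᵢP/Pᵢˢᵃᵗ = 0.7177
  T = 326.6 K: ΣzᵢP/Pᵢˢᵃᵗ = 1.3306
  T = 333.0 K: ΣzᵢP/Pᵢˢᵃᵗ = 0.9691
  T = 329.8 K: ΣzᵢP/Pᵢˢᵃᵗ = 1.1338
  T = 331.4 K: ΣzᵢP/Pᵢˢᵃᵗ = 1.0478
Interpolating between 331.4 K and 333.0 K gives T ≈ 332.4 K.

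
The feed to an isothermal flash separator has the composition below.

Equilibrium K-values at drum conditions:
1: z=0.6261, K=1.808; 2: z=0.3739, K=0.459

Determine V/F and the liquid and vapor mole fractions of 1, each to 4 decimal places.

Material balance + equilibrium reduce to Σ zᵢ(Kᵢ−1)/(1+V/F(Kᵢ−1)) = 0.
Feasibility: ΣzᵢKᵢ = 1.3036, Σzᵢ/Kᵢ = 1.1609 — both > 1, two phases present.
Newton–Raphson from V/F = 0.5:
  V/F = 0.5000: g = 0.08303, g' = -0.4130 → V/F = 0.7011
  V/F = 0.7011: g = -0.00292, g' = -0.4506 → V/F = 0.6946
Converged at V/F = 0.6946.
Compositions from xᵢ = zᵢ/(1+V/F(Kᵢ−1)), yᵢ = Kᵢxᵢ:
  1: x = 0.4010, y = 0.7251
  2: x = 0.5990, y = 0.2749

V/F = 0.6946, x_1 = 0.4010, y_1 = 0.7251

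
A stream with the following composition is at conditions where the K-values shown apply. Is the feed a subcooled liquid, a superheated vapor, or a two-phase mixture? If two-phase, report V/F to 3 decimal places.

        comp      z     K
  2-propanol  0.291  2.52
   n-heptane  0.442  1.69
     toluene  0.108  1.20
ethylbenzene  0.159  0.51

superheated vapor

ΣzᵢKᵢ = 1.691; Σzᵢ/Kᵢ = 0.779.
Since Σzᵢ/Kᵢ < 1 the mixture is above its dew point — single vapor phase.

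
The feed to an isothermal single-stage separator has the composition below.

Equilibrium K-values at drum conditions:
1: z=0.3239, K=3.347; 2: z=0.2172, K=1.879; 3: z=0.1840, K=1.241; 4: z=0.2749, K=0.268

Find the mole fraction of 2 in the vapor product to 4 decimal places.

Material balance + equilibrium reduce to Σ zᵢ(Kᵢ−1)/(1+ψ(Kᵢ−1)) = 0.
Check two-phase: ΣzᵢKᵢ = 1.7942 > 1 and Σzᵢ/Kᵢ = 1.3864 > 1, so g(0) = 0.7942 > 0 and g(1) = -0.3864 < 0.
Newton–Raphson from ψ = 0.51:
  ψ = 0.5100: g = 0.19623, g' = -0.8332 → ψ = 0.7455
  ψ = 0.7455: g = -0.01357, g' = -1.0187 → ψ = 0.7322
  ψ = 0.7322: g = -0.00016, g' = -0.9953 → ψ = 0.7320
Converged at ψ = 0.7320.
Compositions from xᵢ = zᵢ/(1+ψ(Kᵢ−1)), yᵢ = Kᵢxᵢ:
  1: x = 0.1192, y = 0.3988
  2: x = 0.1322, y = 0.2483
  3: x = 0.1564, y = 0.1941
  4: x = 0.5923, y = 0.1587

y_2 = 0.2483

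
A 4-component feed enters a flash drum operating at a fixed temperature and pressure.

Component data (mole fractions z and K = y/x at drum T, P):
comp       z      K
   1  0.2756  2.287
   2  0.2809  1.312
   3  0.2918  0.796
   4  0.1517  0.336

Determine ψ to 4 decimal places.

Material balance + equilibrium reduce to Σ zᵢ(Kᵢ−1)/(1+ψ(Kᵢ−1)) = 0.
g(0) = ΣzᵢKᵢ − 1 = 0.2821 and g(1) = 1 − Σzᵢ/Kᵢ = -0.1527, so a root lies in (0, 1).
Newton–Raphson from ψ = 0.5:
  ψ = 0.5000: g = 0.07455, g' = -0.3544 → ψ = 0.7104
  ψ = 0.7104: g = -0.00324, g' = -0.3991 → ψ = 0.7022
Converged at ψ = 0.7022.

ψ = 0.7022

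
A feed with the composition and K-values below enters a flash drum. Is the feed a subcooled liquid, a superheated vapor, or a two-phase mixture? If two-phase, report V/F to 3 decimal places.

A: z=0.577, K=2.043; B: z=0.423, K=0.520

ΣzᵢKᵢ = 1.399; Σzᵢ/Kᵢ = 1.096.
Both exceed 1, so a two-phase solution exists.
Material balance + equilibrium reduce to Σ zᵢ(Kᵢ−1)/(1+ψ(Kᵢ−1)) = 0.
Newton iteration, ψ⁰ = 0.46:
  ψ = 0.460: g = 0.1461, g' = -0.447 → ψ = 0.787
  ψ = 0.787: g = 0.0043, g' = -0.441 → ψ = 0.797
Converged at ψ = 0.797.

two-phase, V/F = 0.797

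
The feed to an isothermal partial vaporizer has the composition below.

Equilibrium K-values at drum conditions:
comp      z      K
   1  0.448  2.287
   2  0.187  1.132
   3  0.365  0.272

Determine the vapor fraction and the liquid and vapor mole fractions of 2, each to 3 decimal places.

ψ = 0.441, x_2 = 0.177, y_2 = 0.200

Material balance + equilibrium reduce to Σ zᵢ(Kᵢ−1)/(1+ψ(Kᵢ−1)) = 0.
g(0) = ΣzᵢKᵢ − 1 = 0.336 and g(1) = 1 − Σzᵢ/Kᵢ = -0.703, so a root lies in (0, 1).
Iterate (Newton) starting at ψ = 0.64:
  ψ = 0.640: g = -0.1586, g' = -0.904 → ψ = 0.465
  ψ = 0.465: g = -0.0174, g' = -0.735 → ψ = 0.441
Converged at ψ = 0.441.
Compositions from xᵢ = zᵢ/(1+ψ(Kᵢ−1)), yᵢ = Kᵢxᵢ:
  1: x = 0.286, y = 0.654
  2: x = 0.177, y = 0.200
  3: x = 0.537, y = 0.146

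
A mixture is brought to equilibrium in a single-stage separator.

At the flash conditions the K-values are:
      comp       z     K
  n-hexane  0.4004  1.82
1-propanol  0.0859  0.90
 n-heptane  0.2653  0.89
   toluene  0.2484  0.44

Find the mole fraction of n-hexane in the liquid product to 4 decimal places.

x_n-hexane = 0.2841

Newton–Raphson from V/F = 0.61:
  V/F = 0.6100: g = -0.03285, g' = -0.3040 → V/F = 0.5019
  V/F = 0.5019: g = -0.00083, g' = -0.2904 → V/F = 0.4991
Converged at V/F = 0.4991.
Compositions from xᵢ = zᵢ/(1+V/F(Kᵢ−1)), yᵢ = Kᵢxᵢ:
  n-hexane: x = 0.2841, y = 0.5171
  1-propanol: x = 0.0904, y = 0.0814
  n-heptane: x = 0.2807, y = 0.2498
  toluene: x = 0.3448, y = 0.1517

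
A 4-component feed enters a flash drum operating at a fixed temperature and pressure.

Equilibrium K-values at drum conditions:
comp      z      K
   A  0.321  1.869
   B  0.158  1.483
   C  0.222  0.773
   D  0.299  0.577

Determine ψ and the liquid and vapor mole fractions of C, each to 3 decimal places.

ψ = 0.662, x_C = 0.261, y_C = 0.202

Rachford–Rice: g(ψ) = Σ zᵢ(Kᵢ−1)/(1+ψ(Kᵢ−1)) = 0.
g(0) = ΣzᵢKᵢ − 1 = 0.178 and g(1) = 1 − Σzᵢ/Kᵢ = -0.084, so a root lies in (0, 1).
Newton iteration, ψ⁰ = 0.5:
  ψ = 0.500: g = 0.0387, g' = -0.242 → ψ = 0.660
  ψ = 0.660: g = 0.0005, g' = -0.238 → ψ = 0.662
Converged at ψ = 0.662.
Compositions from xᵢ = zᵢ/(1+ψ(Kᵢ−1)), yᵢ = Kᵢxᵢ:
  A: x = 0.204, y = 0.381
  B: x = 0.120, y = 0.178
  C: x = 0.261, y = 0.202
  D: x = 0.415, y = 0.240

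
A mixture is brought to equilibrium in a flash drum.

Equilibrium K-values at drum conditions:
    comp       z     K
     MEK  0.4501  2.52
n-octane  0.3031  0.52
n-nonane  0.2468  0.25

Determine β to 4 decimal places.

β = 0.3760

Material balance + equilibrium reduce to Σ zᵢ(Kᵢ−1)/(1+β(Kᵢ−1)) = 0.
g(0) = ΣzᵢKᵢ − 1 = 0.3536 and g(1) = 1 − Σzᵢ/Kᵢ = -0.7487, so a root lies in (0, 1).
Iterate (Newton) starting at β = 0.5:
  β = 0.5000: g = -0.09887, g' = -0.8120 → β = 0.3782
  β = 0.3782: g = -0.00176, g' = -0.7941 → β = 0.3760
Converged at β = 0.3760.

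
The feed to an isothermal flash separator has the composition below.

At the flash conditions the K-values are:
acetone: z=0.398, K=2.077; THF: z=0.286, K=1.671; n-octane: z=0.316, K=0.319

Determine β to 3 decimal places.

β = 0.650

Material balance + equilibrium reduce to Σ zᵢ(Kᵢ−1)/(1+β(Kᵢ−1)) = 0.
g(0) = ΣzᵢKᵢ − 1 = 0.405 and g(1) = 1 − Σzᵢ/Kᵢ = -0.353, so a root lies in (0, 1).
Iterate (Newton) starting at β = 0.41:
  β = 0.410: g = 0.1493, g' = -0.583 → β = 0.666
  β = 0.666: g = -0.0115, g' = -0.709 → β = 0.650
Converged at β = 0.650.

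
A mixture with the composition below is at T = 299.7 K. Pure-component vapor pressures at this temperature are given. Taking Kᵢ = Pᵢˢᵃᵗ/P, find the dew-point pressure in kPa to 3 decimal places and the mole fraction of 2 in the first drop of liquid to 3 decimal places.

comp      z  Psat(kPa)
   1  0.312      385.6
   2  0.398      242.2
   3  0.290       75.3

At the dew point ψ → 1, so Σzᵢ/Kᵢ = 1 with Kᵢ = Pᵢˢᵃᵗ/P ⇒ 1/P = Σzᵢ/Pᵢˢᵃᵗ.
1/P = 0.312/385.6 + 0.398/242.2 + 0.290/75.3 = 0.006304 ⇒ P = 158.638 kPa
xᵢ = zᵢP/Pᵢˢᵃᵗ ⇒ x_2 = 0.398·158.638/242.2 = 0.261

Pdew = 158.638 kPa, x_2 = 0.261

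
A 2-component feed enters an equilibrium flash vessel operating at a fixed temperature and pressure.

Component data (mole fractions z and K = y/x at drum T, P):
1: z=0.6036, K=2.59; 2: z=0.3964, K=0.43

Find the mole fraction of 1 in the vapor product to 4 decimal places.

Rachford–Rice: g(ψ) = Σ zᵢ(Kᵢ−1)/(1+ψ(Kᵢ−1)) = 0.
Feasibility: ΣzᵢKᵢ = 1.7338, Σzᵢ/Kᵢ = 1.1549 — both > 1, two phases present.
Newton iteration, ψ⁰ = 0.5:
  ψ = 0.5000: g = 0.21865, g' = -0.7255 → ψ = 0.8014
  ψ = 0.8014: g = 0.00606, g' = -0.7315 → ψ = 0.8097
  ψ = 0.8097: g = -0.00002, g' = -0.7358 → ψ = 0.8096
Converged at ψ = 0.8096.
Compositions from xᵢ = zᵢ/(1+ψ(Kᵢ−1)), yᵢ = Kᵢxᵢ:
  1: x = 0.2639, y = 0.6835
  2: x = 0.7361, y = 0.3165

y_1 = 0.6835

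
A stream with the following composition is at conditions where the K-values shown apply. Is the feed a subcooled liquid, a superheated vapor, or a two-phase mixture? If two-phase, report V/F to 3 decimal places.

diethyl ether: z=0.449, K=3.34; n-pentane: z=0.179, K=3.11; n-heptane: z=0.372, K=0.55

superheated vapor

ΣzᵢKᵢ = 2.261; Σzᵢ/Kᵢ = 0.868.
Since Σzᵢ/Kᵢ < 1 the mixture is above its dew point — single vapor phase.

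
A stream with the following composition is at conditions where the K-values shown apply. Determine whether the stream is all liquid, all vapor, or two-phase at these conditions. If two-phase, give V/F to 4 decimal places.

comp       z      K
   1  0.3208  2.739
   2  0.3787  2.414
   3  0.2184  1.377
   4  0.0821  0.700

all vapor

ΣzᵢKᵢ = 2.1511; Σzᵢ/Kᵢ = 0.5499.
Since Σzᵢ/Kᵢ < 1 the mixture is above its dew point — single vapor phase.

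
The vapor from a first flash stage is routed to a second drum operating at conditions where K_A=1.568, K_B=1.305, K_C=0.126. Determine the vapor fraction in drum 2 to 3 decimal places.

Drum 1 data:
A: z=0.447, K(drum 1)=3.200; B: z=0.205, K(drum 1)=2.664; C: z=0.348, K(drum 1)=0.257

Drum 1:
Rachford–Rice: g(ψ₁) = Σ zᵢ(Kᵢ−1)/(1+ψ₁(Kᵢ−1)) = 0.
Feasibility: ΣzᵢKᵢ = 2.066, Σzᵢ/Kᵢ = 1.571 — both > 1, two phases present.
Newton–Raphson from ψ₁ = 0.51:
  ψ₁ = 0.510: g = 0.2316, g' = -1.145 → ψ₁ = 0.712
  ψ₁ = 0.712: g = -0.0102, g' = -1.314 → ψ₁ = 0.705
Converged at ψ₁ = 0.705.
Drum-1 compositions:
  A: x = 0.175, y = 0.561
  B: x = 0.094, y = 0.251
  C: x = 0.730, y = 0.188
Drum-2 feed = drum-1 vapor: z₂ = (0.5609, 0.2514, 0.1877).
Drum 2:
Rachford–Rice: g(ψ₂) = Σ zᵢ(Kᵢ−1)/(1+ψ₂(Kᵢ−1)) = 0.
Check two-phase: ΣzᵢKᵢ = 1.231 > 1 and Σzᵢ/Kᵢ = 2.040 > 1, so g(0) = 0.231 > 0 and g(1) = -1.040 < 0.
Newton iteration, ψ₂⁰ = 0.44:
  ψ₂ = 0.440: g = 0.0559, g' = -0.513 → ψ₂ = 0.549
  ψ₂ = 0.549: g = -0.0069, g' = -0.652 → ψ₂ = 0.539
  ψ₂ = 0.539: g = -0.0001, g' = -0.635 → ψ₂ = 0.538
Converged at ψ₂ = 0.538.
  A: x = 0.430, y = 0.674
  B: x = 0.216, y = 0.282
  C: x = 0.355, y = 0.045

V/F (drum 2) = 0.538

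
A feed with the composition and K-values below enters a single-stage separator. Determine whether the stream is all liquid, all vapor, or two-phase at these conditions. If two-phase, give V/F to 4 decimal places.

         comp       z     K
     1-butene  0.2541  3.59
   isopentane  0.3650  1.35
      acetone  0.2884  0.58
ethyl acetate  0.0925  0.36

ΣzᵢKᵢ = 1.6055; Σzᵢ/Kᵢ = 1.0953.
Both exceed 1, so a two-phase solution exists.
Material balance + equilibrium reduce to Σ zᵢ(Kᵢ−1)/(1+ψ(Kᵢ−1)) = 0.
Newton iteration, ψ⁰ = 0.46:
  ψ = 0.4600: g = 0.17632, g' = -0.5424 → ψ = 0.7851
  ψ = 0.7851: g = 0.01747, g' = -0.4791 → ψ = 0.8216
  ψ = 0.8216: g = -0.00016, g' = -0.4883 → ψ = 0.8212
Converged at ψ = 0.8212.

two-phase, V/F = 0.8212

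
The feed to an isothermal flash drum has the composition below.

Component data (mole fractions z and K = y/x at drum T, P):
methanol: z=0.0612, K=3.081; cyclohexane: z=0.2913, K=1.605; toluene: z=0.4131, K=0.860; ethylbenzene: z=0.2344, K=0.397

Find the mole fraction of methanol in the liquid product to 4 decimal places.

x_methanol = 0.0385

Let ψ = V/F and solve Σ zᵢ(Kᵢ−1)/(1+ψ(Kᵢ−1)) = 0.
Feasibility: ΣzᵢKᵢ = 1.1044, Σzᵢ/Kᵢ = 1.2721 — both > 1, two phases present.
Newton iteration, ψ⁰ = 0.5:
  ψ = 0.5000: g = -0.06682, g' = -0.3106 → ψ = 0.2848
  ψ = 0.2848: g = -0.00060, g' = -0.3151 → ψ = 0.2829
Converged at ψ = 0.2829.
Compositions from xᵢ = zᵢ/(1+ψ(Kᵢ−1)), yᵢ = Kᵢxᵢ:
  methanol: x = 0.0385, y = 0.1187
  cyclohexane: x = 0.2487, y = 0.3992
  toluene: x = 0.4301, y = 0.3699
  ethylbenzene: x = 0.2826, y = 0.1122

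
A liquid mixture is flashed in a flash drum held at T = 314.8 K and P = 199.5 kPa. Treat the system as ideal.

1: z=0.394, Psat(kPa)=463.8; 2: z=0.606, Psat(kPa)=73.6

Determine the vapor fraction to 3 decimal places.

Raoult's law: Kᵢ = Pᵢˢᵃᵗ/P = Pᵢˢᵃᵗ/199.5.
  K_1 = 463.8/199.5 = 2.32481, K_2 = 73.6/199.5 = 0.36892
Rachford–Rice: g(ψ) = Σ zᵢ(Kᵢ−1)/(1+ψ(Kᵢ−1)) = 0.
Feasibility: ΣzᵢKᵢ = 1.140, Σzᵢ/Kᵢ = 1.812 — both > 1, two phases present.
Binary case is linear: z₁(K₁−1)(1+ψ(K₂−1)) + z₂(K₂−1)(1+ψ(K₁−1)) = 0
⇒ ψ = [z₁(K₁−1)+z₂(K₂−1)] / [−(K₁−1)(K₂−1)] = 0.1395/0.8361 = 0.167

ψ = 0.167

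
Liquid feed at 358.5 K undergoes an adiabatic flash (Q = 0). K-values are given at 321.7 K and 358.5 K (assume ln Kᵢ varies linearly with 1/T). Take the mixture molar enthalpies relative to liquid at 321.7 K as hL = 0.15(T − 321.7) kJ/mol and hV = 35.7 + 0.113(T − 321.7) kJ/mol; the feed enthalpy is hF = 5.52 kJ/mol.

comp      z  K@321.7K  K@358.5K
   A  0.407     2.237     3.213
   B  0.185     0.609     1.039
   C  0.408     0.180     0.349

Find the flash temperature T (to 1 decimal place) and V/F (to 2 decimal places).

T = 324.3 K, V/F = 0.14

Adiabatic flash: solve Rachford–Rice at each trial T, then check hF = ψ·hV(T) + (1−ψ)·hL(T).
  T = 321.7 K: K = (2.237, 0.609, 0.180), RR gives ψ = 0.110, H_out = 3.920 kJ/mol
  T = 358.5 K: K = (3.213, 1.039, 0.349), RR gives ψ = 0.549, H_out = 24.387 kJ/mol
  T = 340.1 K: K = (2.707, 0.807, 0.255), RR gives ψ = 0.334, H_out = 14.450 kJ/mol
  T = 330.9 K: K = (2.467, 0.704, 0.215), RR gives ψ = 0.227, H_out = 9.397 kJ/mol
  T = 326.3 K: K = (2.351, 0.655, 0.197), RR gives ψ = 0.170, H_out = 6.734 kJ/mol
  T = 324.0 K: K = (2.294, 0.632, 0.188), RR gives ψ = 0.141, H_out = 5.349 kJ/mol
Linear interpolation between T = 324.0 (H_out = 5.349) and T = 326.3 (H_out = 6.734) on hF = 5.52 gives T ≈ 324.3 K, at which ψ = 0.14.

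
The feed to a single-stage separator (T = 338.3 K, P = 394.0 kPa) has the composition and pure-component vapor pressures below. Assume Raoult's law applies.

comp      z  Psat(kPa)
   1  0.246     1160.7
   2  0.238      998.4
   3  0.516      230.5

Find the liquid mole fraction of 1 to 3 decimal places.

Raoult's law: Kᵢ = Pᵢˢᵃᵗ/P = Pᵢˢᵃᵗ/394.0.
  K_1 = 1160.7/394.0 = 2.94594, K_2 = 998.4/394.0 = 2.53401, K_3 = 230.5/394.0 = 0.58503
Let ψ = V/F and solve Σ zᵢ(Kᵢ−1)/(1+ψ(Kᵢ−1)) = 0.
Feasibility: ΣzᵢKᵢ = 1.630, Σzᵢ/Kᵢ = 1.059 — both > 1, two phases present.
Newton iteration, ψ⁰ = 0.44:
  ψ = 0.440: g = 0.2139, g' = -0.603 → ψ = 0.795
  ψ = 0.795: g = 0.0330, g' = -0.455 → ψ = 0.867
  ψ = 0.867: g = 0.0003, g' = -0.449 → ψ = 0.868
Converged at ψ = 0.868.
Compositions from xᵢ = zᵢ/(1+ψ(Kᵢ−1)), yᵢ = Kᵢxᵢ:
  1: x = 0.091, y = 0.270
  2: x = 0.102, y = 0.259
  3: x = 0.806, y = 0.472

x_1 = 0.091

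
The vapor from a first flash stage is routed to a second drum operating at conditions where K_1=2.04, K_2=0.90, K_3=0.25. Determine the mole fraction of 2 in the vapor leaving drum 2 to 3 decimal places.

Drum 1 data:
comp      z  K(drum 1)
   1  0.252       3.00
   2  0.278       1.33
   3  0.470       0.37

Drum 1:
Rachford–Rice: g(ψ₁) = Σ zᵢ(Kᵢ−1)/(1+ψ₁(Kᵢ−1)) = 0.
Check two-phase: ΣzᵢKᵢ = 1.300 > 1 and Σzᵢ/Kᵢ = 1.563 > 1, so g(0) = 0.300 > 0 and g(1) = -0.563 < 0.
Newton iteration, ψ₁⁰ = 0.32:
  ψ₁ = 0.320: g = 0.0194, g' = -0.692 → ψ₁ = 0.348
Converged at ψ₁ = 0.348.
Drum-1 compositions:
  1: x = 0.149, y = 0.446
  2: x = 0.249, y = 0.332
  3: x = 0.602, y = 0.223
Drum-2 feed = drum-1 vapor: z₂ = (0.4456, 0.3316, 0.2228).
Drum 2:
Material balance + equilibrium reduce to Σ zᵢ(Kᵢ−1)/(1+ψ₂(Kᵢ−1)) = 0.
Feasibility: ΣzᵢKᵢ = 1.263, Σzᵢ/Kᵢ = 1.478 — both > 1, two phases present.
Newton iteration, ψ₂⁰ = 0.62:
  ψ₂ = 0.620: g = -0.0659, g' = -0.620 → ψ₂ = 0.514
  ψ₂ = 0.514: g = -0.0047, g' = -0.540 → ψ₂ = 0.505
Converged at ψ₂ = 0.505.
  1: x = 0.292, y = 0.596
  2: x = 0.349, y = 0.314
  3: x = 0.359, y = 0.090

y_2 (drum 2) = 0.314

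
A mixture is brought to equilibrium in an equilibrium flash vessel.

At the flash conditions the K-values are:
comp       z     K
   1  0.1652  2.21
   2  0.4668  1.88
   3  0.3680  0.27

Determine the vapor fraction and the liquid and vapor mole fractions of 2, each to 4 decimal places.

Material balance + equilibrium reduce to Σ zᵢ(Kᵢ−1)/(1+ψ(Kᵢ−1)) = 0.
Check two-phase: ΣzᵢKᵢ = 1.3420 > 1 and Σzᵢ/Kᵢ = 1.6860 > 1, so g(0) = 0.3420 > 0 and g(1) = -0.6860 < 0.
Newton iteration, ψ⁰ = 0.5:
  ψ = 0.5000: g = -0.01325, g' = -0.7546 → ψ = 0.4824
  ψ = 0.4824: g = -0.00011, g' = -0.7419 → ψ = 0.4823
Converged at ψ = 0.4823.
Compositions from xᵢ = zᵢ/(1+ψ(Kᵢ−1)), yᵢ = Kᵢxᵢ:
  1: x = 0.1043, y = 0.2305
  2: x = 0.3277, y = 0.6161
  3: x = 0.5680, y = 0.1534

ψ = 0.4823, x_2 = 0.3277, y_2 = 0.6161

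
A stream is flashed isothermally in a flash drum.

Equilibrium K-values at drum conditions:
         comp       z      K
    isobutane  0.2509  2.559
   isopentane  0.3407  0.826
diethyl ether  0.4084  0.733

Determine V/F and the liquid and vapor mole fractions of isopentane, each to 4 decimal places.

Material balance + equilibrium reduce to Σ zᵢ(Kᵢ−1)/(1+V/F(Kᵢ−1)) = 0.
Feasibility: ΣzᵢKᵢ = 1.2228, Σzᵢ/Kᵢ = 1.0677 — both > 1, two phases present.
Iterate (Newton) starting at V/F = 0.57:
  V/F = 0.5700: g = 0.01268, g' = -0.2242 → V/F = 0.6266
  V/F = 0.6266: g = 0.00038, g' = -0.2110 → V/F = 0.6284
Converged at V/F = 0.6284.
Compositions from xᵢ = zᵢ/(1+V/F(Kᵢ−1)), yᵢ = Kᵢxᵢ:
  isobutane: x = 0.1267, y = 0.3243
  isopentane: x = 0.3825, y = 0.3160
  diethyl ether: x = 0.4907, y = 0.3597

V/F = 0.6284, x_isopentane = 0.3825, y_isopentane = 0.3160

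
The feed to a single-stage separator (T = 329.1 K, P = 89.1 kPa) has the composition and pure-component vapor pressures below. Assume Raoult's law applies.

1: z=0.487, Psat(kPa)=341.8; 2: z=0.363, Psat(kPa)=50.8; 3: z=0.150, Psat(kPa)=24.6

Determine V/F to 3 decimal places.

Raoult's law: Kᵢ = Pᵢˢᵃᵗ/P = Pᵢˢᵃᵗ/89.1.
  K_1 = 341.8/89.1 = 3.83614, K_2 = 50.8/89.1 = 0.57015, K_3 = 24.6/89.1 = 0.27609
Material balance + equilibrium reduce to Σ zᵢ(Kᵢ−1)/(1+V/F(Kᵢ−1)) = 0.
g(0) = ΣzᵢKᵢ − 1 = 1.117 and g(1) = 1 − Σzᵢ/Kᵢ = -0.307, so a root lies in (0, 1).
Newton–Raphson from V/F = 0.56:
  V/F = 0.560: g = 0.1455, g' = -0.923 → V/F = 0.718
  V/F = 0.718: g = 0.0035, g' = -0.906 → V/F = 0.721
Converged at V/F = 0.721.

V/F = 0.721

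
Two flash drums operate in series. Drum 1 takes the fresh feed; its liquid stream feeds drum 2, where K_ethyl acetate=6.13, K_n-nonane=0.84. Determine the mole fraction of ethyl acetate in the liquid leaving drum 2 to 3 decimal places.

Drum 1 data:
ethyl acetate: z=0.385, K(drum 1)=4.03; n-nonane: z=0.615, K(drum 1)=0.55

x_ethyl acetate (drum 2) = 0.030

Drum 1:
Newton iteration, ψ₁⁰ = 0.5:
  ψ₁ = 0.500: g = 0.1067, g' = -0.766 → ψ₁ = 0.639
  ψ₁ = 0.639: g = 0.0086, g' = -0.655 → ψ₁ = 0.653
Converged at ψ₁ = 0.653.
Drum-1 compositions:
  ethyl acetate: x = 0.129, y = 0.521
  n-nonane: x = 0.871, y = 0.479
Drum-2 feed = drum-1 liquid: z₂ = (0.1293, 0.8707).
Drum 2:
Let ψ₂ = V/F and solve Σ zᵢ(Kᵢ−1)/(1+ψ₂(Kᵢ−1)) = 0.
Feasibility: ΣzᵢKᵢ = 1.524, Σzᵢ/Kᵢ = 1.058 — both > 1, two phases present.
Binary case is linear: z₁(K₁−1)(1+ψ₂(K₂−1)) + z₂(K₂−1)(1+ψ₂(K₁−1)) = 0
⇒ ψ₂ = [z₁(K₁−1)+z₂(K₂−1)] / [−(K₁−1)(K₂−1)] = 0.5241/0.8208 = 0.638
  ethyl acetate: x = 0.030, y = 0.185
  n-nonane: x = 0.970, y = 0.815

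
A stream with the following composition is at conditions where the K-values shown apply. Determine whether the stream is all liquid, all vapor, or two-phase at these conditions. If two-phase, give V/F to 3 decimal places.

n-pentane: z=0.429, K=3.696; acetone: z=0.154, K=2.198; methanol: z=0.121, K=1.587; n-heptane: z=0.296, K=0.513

all vapor

ΣzᵢKᵢ = 2.268; Σzᵢ/Kᵢ = 0.839.
Since Σzᵢ/Kᵢ < 1 the mixture is above its dew point — single vapor phase.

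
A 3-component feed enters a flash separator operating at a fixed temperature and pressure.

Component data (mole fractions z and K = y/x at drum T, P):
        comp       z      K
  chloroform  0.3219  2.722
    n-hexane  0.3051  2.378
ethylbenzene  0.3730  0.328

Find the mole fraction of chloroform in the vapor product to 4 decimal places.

Rachford–Rice: g(β) = Σ zᵢ(Kᵢ−1)/(1+β(Kᵢ−1)) = 0.
Feasibility: ΣzᵢKᵢ = 1.7241, Σzᵢ/Kᵢ = 1.3838 — both > 1, two phases present.
Newton–Raphson from β = 0.48:
  β = 0.4800: g = 0.18652, g' = -0.8630 → β = 0.6961
  β = 0.6961: g = -0.00429, g' = -0.9431 → β = 0.6916
Converged at β = 0.6916.
Compositions from xᵢ = zᵢ/(1+β(Kᵢ−1)), yᵢ = Kᵢxᵢ:
  chloroform: x = 0.1469, y = 0.3999
  n-hexane: x = 0.1562, y = 0.3715
  ethylbenzene: x = 0.6969, y = 0.2286

y_chloroform = 0.3999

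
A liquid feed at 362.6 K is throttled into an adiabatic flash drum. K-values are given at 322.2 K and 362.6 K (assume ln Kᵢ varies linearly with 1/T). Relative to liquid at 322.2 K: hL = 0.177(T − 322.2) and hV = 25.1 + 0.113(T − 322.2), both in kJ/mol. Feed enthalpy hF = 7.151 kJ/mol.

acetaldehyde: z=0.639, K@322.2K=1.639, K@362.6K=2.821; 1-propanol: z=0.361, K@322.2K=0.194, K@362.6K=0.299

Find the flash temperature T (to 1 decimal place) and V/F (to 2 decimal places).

T = 324.2 K, V/F = 0.27

Adiabatic flash: solve Rachford–Rice at each trial T, then check hF = ψ·hV(T) + (1−ψ)·hL(T).
  T = 322.2 K: K = (1.639, 0.194), RR gives ψ = 0.228, H_out = 5.719 kJ/mol
  T = 362.6 K: K = (2.821, 0.299), RR gives ψ = 0.713, H_out = 23.211 kJ/mol
  T = 342.4 K: K = (2.185, 0.244), RR gives ψ = 0.541, H_out = 16.444 kJ/mol
  T = 332.3 K: K = (1.901, 0.218), RR gives ψ = 0.417, H_out = 11.976 kJ/mol
  T = 327.2 K: K = (1.766, 0.206), RR gives ψ = 0.333, H_out = 9.142 kJ/mol
  T = 324.7 K: K = (1.702, 0.200), RR gives ψ = 0.284, H_out = 7.529 kJ/mol
  T = 323.4 K: K = (1.669, 0.197), RR gives ψ = 0.256, H_out = 6.616 kJ/mol
Linear interpolation between T = 323.4 (H_out = 6.616) and T = 324.7 (H_out = 7.529) on hF = 7.151 gives T ≈ 324.2 K, at which ψ = 0.27.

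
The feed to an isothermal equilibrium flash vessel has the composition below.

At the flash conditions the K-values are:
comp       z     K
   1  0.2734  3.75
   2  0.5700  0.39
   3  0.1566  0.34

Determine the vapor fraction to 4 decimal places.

Iterate (Newton) starting at ψ = 0.32:
  ψ = 0.3200: g = -0.16314, g' = -1.0221 → ψ = 0.1604
  ψ = 0.1604: g = 0.02074, g' = -1.3416 → ψ = 0.1758
  ψ = 0.1758: g = 0.00038, g' = -1.2928 → ψ = 0.1761
Converged at ψ = 0.1761.

ψ = 0.1761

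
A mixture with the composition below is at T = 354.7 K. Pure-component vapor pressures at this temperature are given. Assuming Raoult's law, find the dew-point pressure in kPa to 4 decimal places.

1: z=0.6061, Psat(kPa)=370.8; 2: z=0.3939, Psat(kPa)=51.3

Pdew = 107.3775 kPa

At the dew point ψ → 1, so Σzᵢ/Kᵢ = 1 with Kᵢ = Pᵢˢᵃᵗ/P ⇒ 1/P = Σzᵢ/Pᵢˢᵃᵗ.
1/P = 0.6061/370.8 + 0.3939/51.3 = 0.0093129 ⇒ P = 107.3775 kPa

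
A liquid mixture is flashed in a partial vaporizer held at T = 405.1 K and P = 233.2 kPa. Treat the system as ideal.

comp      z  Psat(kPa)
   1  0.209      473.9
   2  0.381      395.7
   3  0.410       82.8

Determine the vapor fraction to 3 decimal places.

ψ = 0.407

Raoult's law: Kᵢ = Pᵢˢᵃᵗ/P = Pᵢˢᵃᵗ/233.2.
  K_1 = 473.9/233.2 = 2.03216, K_2 = 395.7/233.2 = 1.69683, K_3 = 82.8/233.2 = 0.35506
Material balance + equilibrium reduce to Σ zᵢ(Kᵢ−1)/(1+ψ(Kᵢ−1)) = 0.
Feasibility: ΣzᵢKᵢ = 1.217, Σzᵢ/Kᵢ = 1.482 — both > 1, two phases present.
Newton iteration, ψ⁰ = 0.5:
  ψ = 0.500: g = -0.0511, g' = -0.570 → ψ = 0.410
  ψ = 0.410: g = -0.0016, g' = -0.537 → ψ = 0.407
Converged at ψ = 0.407.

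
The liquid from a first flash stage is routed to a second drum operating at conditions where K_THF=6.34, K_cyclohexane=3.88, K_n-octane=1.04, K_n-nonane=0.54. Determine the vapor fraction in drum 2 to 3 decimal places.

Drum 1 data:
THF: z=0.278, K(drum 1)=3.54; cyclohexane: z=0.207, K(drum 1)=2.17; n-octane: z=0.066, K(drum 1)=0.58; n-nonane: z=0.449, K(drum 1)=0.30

Drum 1:
Rachford–Rice: g(ψ₁) = Σ zᵢ(Kᵢ−1)/(1+ψ₁(Kᵢ−1)) = 0.
Check two-phase: ΣzᵢKᵢ = 1.606 > 1 and Σzᵢ/Kᵢ = 1.784 > 1, so g(0) = 0.606 > 0 and g(1) = -0.784 < 0.
Newton–Raphson from ψ₁ = 0.5:
  ψ₁ = 0.500: g = -0.0548, g' = -1.000 → ψ₁ = 0.445
Converged at ψ₁ = 0.445.
Drum-1 compositions:
  THF: x = 0.130, y = 0.462
  cyclohexane: x = 0.136, y = 0.295
  n-octane: x = 0.081, y = 0.047
  n-nonane: x = 0.652, y = 0.196
Drum-2 feed = drum-1 liquid: z₂ = (0.1305, 0.1361, 0.0812, 0.6522).
Drum 2:
Rachford–Rice: g(ψ₂) = Σ zᵢ(Kᵢ−1)/(1+ψ₂(Kᵢ−1)) = 0.
Feasibility: ΣzᵢKᵢ = 1.792, Σzᵢ/Kᵢ = 1.342 — both > 1, two phases present.
Newton iteration, ψ₂⁰ = 0.41:
  ψ₂ = 0.410: g = 0.0316, g' = -0.813 → ψ₂ = 0.449
  ψ₂ = 0.449: g = 0.0011, g' = -0.756 → ψ₂ = 0.450
Converged at ψ₂ = 0.450.
  THF: x = 0.038, y = 0.243
  cyclohexane: x = 0.059, y = 0.230
  n-octane: x = 0.080, y = 0.083
  n-nonane: x = 0.823, y = 0.444

V/F (drum 2) = 0.450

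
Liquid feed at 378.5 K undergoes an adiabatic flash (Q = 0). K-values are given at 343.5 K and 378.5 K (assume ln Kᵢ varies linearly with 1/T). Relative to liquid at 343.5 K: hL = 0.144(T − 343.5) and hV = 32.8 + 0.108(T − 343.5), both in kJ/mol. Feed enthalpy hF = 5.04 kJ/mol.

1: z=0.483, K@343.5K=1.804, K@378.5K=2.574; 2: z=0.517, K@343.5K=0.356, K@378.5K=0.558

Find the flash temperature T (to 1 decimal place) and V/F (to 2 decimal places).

T = 345.3 K, V/F = 0.15

Adiabatic flash: solve Rachford–Rice at each trial T, then check hF = ψ·hV(T) + (1−ψ)·hL(T).
  T = 343.5 K: K = (1.804, 0.356), RR gives ψ = 0.107, H_out = 3.508 kJ/mol
  T = 378.5 K: K = (2.574, 0.558), RR gives ψ = 0.764, H_out = 29.146 kJ/mol
  T = 361.0 K: K = (2.174, 0.451), RR gives ψ = 0.439, H_out = 16.628 kJ/mol
  T = 352.2 K: K = (1.984, 0.401), RR gives ψ = 0.281, H_out = 10.392 kJ/mol
  T = 347.9 K: K = (1.894, 0.379), RR gives ψ = 0.199, H_out = 7.125 kJ/mol
  T = 345.7 K: K = (1.849, 0.367), RR gives ψ = 0.154, H_out = 5.358 kJ/mol
Linear interpolation between T = 343.5 (H_out = 3.508) and T = 345.7 (H_out = 5.358) on hF = 5.04 gives T ≈ 345.3 K, at which ψ = 0.15.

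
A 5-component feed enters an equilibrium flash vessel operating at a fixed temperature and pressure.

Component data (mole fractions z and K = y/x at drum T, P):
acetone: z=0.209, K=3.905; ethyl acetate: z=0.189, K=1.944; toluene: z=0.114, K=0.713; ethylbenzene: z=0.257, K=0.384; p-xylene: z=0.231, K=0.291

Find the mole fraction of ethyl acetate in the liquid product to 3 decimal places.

x_ethyl acetate = 0.144

Rachford–Rice: g(V/F) = Σ zᵢ(Kᵢ−1)/(1+V/F(Kᵢ−1)) = 0.
Check two-phase: ΣzᵢKᵢ = 1.431 > 1 and Σzᵢ/Kᵢ = 1.774 > 1, so g(0) = 0.431 > 0 and g(1) = -0.774 < 0.
Newton–Raphson from V/F = 0.67:
  V/F = 0.670: g = -0.3067, g' = -0.985 → V/F = 0.359
  V/F = 0.359: g = -0.0286, g' = -0.898 → V/F = 0.327
Converged at V/F = 0.327.
Compositions from xᵢ = zᵢ/(1+V/F(Kᵢ−1)), yᵢ = Kᵢxᵢ:
  acetone: x = 0.107, y = 0.418
  ethyl acetate: x = 0.144, y = 0.281
  toluene: x = 0.126, y = 0.090
  ethylbenzene: x = 0.322, y = 0.124
  p-xylene: x = 0.301, y = 0.088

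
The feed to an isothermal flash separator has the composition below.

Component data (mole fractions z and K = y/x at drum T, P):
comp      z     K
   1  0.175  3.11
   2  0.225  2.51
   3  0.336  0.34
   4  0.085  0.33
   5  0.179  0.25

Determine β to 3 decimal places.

Let β = V/F and solve Σ zᵢ(Kᵢ−1)/(1+β(Kᵢ−1)) = 0.
Feasibility: ΣzᵢKᵢ = 1.296, Σzᵢ/Kᵢ = 2.108 — both > 1, two phases present.
Iterate (Newton) starting at β = 0.6:
  β = 0.600: g = -0.3653, g' = -1.134 → β = 0.278
  β = 0.278: g = -0.0390, g' = -1.002 → β = 0.239
Converged at β = 0.239.

β = 0.239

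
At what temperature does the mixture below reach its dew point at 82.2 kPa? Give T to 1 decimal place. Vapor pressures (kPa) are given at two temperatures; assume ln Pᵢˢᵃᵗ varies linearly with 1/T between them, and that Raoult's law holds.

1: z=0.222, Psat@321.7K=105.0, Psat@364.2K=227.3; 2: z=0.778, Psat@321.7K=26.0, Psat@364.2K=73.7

Dew-point temperature: Σzᵢ·P/Pᵢˢᵃᵗ(T) = 1. Interpolate ln Pᵢˢᵃᵗ = aᵢ + bᵢ/T.
  T = 321.7 K: ΣzᵢP/Pᵢˢᵃᵗ = 2.6335
  T = 364.2 K: ΣzᵢP/Pᵢˢᵃᵗ = 0.9480
  T = 342.9 K: ΣzᵢP/Pᵢˢᵃᵗ = 1.5317
  T = 353.5 K: ΣzᵢP/Pᵢˢᵃᵗ = 1.1975
  T = 358.9 K: ΣzᵢP/Pᵢˢᵃᵗ = 1.0624
  T = 361.5 K: ΣzᵢP/Pᵢˢᵃᵗ = 1.0042
Interpolating between 361.5 K and 364.2 K gives T ≈ 361.7 K.

T = 361.7 K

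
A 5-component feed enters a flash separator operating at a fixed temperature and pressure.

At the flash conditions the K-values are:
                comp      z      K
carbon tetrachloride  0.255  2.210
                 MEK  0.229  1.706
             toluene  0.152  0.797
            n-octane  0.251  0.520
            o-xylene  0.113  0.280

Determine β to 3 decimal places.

Rachford–Rice: g(β) = Σ zᵢ(Kᵢ−1)/(1+β(Kᵢ−1)) = 0.
Feasibility: ΣzᵢKᵢ = 1.238, Σzᵢ/Kᵢ = 1.327 — both > 1, two phases present.
Iterate (Newton) starting at β = 0.59:
  β = 0.590: g = -0.0504, g' = -0.482 → β = 0.485
  β = 0.485: g = -0.0015, g' = -0.456 → β = 0.482
Converged at β = 0.482.

β = 0.482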